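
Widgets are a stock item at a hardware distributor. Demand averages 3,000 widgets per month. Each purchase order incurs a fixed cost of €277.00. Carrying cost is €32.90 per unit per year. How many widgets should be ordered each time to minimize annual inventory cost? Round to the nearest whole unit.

Q* ≈ 779 widgets

Annual demand D = 3,000 × 12 = 36,000.
EOQ = √(2DS / H) = √(2 × 36,000 × 277 / 32.9).
= √(19,944,000 / 32.9) = √606,200.6079 ≈ 778.589.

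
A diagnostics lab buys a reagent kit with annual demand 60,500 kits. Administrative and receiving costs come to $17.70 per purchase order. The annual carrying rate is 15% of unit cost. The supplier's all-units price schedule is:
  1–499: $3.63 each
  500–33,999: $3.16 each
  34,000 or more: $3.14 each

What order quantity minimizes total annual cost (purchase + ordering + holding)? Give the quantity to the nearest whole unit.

Holding cost per unit per year at price C is H = 0.15·C.
Candidates are each tier's EOQ (if it falls in that tier) and each price-break quantity.
Tier 1 ($3.63): EOQ = 1983.3 exceeds tier's upper bound 499, so this tier is dominated.
EOQ at $3.16 = 2125.6 (feasible in tier 2): TC = 60,500×$3.16 + (60,500/2125.6)×17.7 + (2125.6/2)×0.15×$3.16 = $192,187.55.
EOQ at $3.14 = 2132.4 < 34000, so use break Q=34000: TC = 60,500×$3.14 + (60,500/34000.0)×17.7 + (34000.0/2)×0.15×$3.14 = $198,008.50.
Lowest total cost is $192,187.55 at Q = 2125.6.

Q* ≈ 2,126 kits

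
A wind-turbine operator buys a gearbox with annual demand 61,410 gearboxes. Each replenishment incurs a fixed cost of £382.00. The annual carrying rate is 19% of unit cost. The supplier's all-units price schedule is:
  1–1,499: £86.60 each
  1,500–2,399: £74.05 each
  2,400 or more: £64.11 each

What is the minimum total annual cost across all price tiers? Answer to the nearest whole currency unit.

Holding cost per unit per year at price C is H = 0.19·C.
Evaluate total cost at each tier's feasible EOQ or, if the EOQ is below the tier, at the tier's minimum quantity.
Tier 1 (£86.60): EOQ = 1688.6 exceeds tier's upper bound 1499, so this tier is dominated.
EOQ at £74.05 = 1826.1 (feasible in tier 2): TC = 61,410×£74.05 + (61,410/1826.1)×382 + (1826.1/2)×0.19×£74.05 = £4,573,102.95.
EOQ at £64.11 = 1962.6 < 2400, so use break Q=2400: TC = 61,410×£64.11 + (61,410/2400.0)×382 + (2400.0/2)×0.19×£64.11 = £3,961,386.60.
Lowest total cost among the candidates is at Q = 2400.0.

TC* ≈ £3,961,387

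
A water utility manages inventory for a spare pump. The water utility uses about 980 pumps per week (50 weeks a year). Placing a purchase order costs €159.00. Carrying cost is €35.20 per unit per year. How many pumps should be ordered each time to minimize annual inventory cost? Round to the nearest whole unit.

Annual demand D = 980 × 50 = 49,000.
EOQ = √(2DS / H) = √(2 × 49,000 × 159 / 35.2).
= √(15,582,000 / 35.2) = √442,670.4545 ≈ 665.335.

Q* ≈ 665 pumps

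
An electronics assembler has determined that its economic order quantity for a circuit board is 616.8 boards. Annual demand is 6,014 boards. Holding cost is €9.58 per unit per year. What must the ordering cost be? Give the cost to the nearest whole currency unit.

S ≈ €303

Squaring Q* = √(2DS/H) gives Q*² = 2DS/H.
From Q* = √(2DS/H): S = Q*²H / (2D) = 616.8² × 9.58 / (2 × 6,014) = 303.0127.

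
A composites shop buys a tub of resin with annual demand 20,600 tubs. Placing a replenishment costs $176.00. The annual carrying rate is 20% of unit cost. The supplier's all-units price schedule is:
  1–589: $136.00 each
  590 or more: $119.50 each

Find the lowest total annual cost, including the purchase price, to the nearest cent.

Holding cost per unit per year at price C is H = 0.20·C.
Candidates are each tier's EOQ (if it falls in that tier) and each price-break quantity.
EOQ at $136.00 = 516.3 (feasible in tier 1): TC = 20,600×$136.00 + (20,600/516.3)×176 + (516.3/2)×0.20×$136.00 = $2,815,643.95.
EOQ at $119.50 = 550.8 < 590, so use break Q=590: TC = 20,600×$119.50 + (20,600/590.0)×176 + (590.0/2)×0.20×$119.50 = $2,474,895.58.
Lowest total cost among the candidates is at Q = 590.0.

TC* ≈ $2,474,895.58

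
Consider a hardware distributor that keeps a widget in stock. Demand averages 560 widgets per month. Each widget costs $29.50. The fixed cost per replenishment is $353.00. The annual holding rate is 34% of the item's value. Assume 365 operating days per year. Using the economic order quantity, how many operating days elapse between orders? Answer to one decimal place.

T ≈ 37.4 days

Annual demand D = 560 × 12 = 6,720.
Holding cost H = 0.34 × $29.50 = $10.0300 per unit per year.
EOQ = √(2DS/H) = √(2 × 6,720 × 353 / 10.03) ≈ 687.76.
Cycle time = Q*/D × 365 = 687.76 / 6,720 × 365 ≈ 37.356 days.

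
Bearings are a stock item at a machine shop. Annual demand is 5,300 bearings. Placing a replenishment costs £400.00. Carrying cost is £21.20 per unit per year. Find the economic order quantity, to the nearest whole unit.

EOQ = √(2DS / H) = √(2 × 5,300 × 400 / 21.2).
= √(4,240,000 / 21.2) = √200,000 ≈ 447.214.

Q* ≈ 447 bearings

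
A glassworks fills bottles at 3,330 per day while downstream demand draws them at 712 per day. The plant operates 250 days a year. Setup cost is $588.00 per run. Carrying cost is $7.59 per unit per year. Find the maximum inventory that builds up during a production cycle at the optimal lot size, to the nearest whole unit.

I_max ≈ 4,656 bottles

Annual demand D = 712 × 250 = 178,000.
Production build-up factor (1 − d/p) = 1 − 712/3,330 = 0.7862.
Q* = √(2DS / (H(1 − d/p))) = √(2 × 178,000 × 588 / (7.59 × 0.7862)).
= √(209,328,000 / 5.9672) ≈ 5922.841.
Maximum inventory = Q*(1 − d/p) = 5922.841 × 0.7862 ≈ 4656.456.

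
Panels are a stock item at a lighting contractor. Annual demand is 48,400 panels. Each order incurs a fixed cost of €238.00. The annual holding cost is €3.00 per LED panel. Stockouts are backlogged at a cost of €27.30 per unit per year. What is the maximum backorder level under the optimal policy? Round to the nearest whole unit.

With planned backorders, Q* = √(2DS/H) · √((H+B)/B).
√(2DS/H) = √(2 × 48,400 × 238 / 3) = 2771.185.
√((H+B)/B) = √((3+27.3)/27.3) = 1.0535.
Q* ≈ 2919.480.
S* = Q* · H/(H+B) = 2919.480 × 3/30.3 ≈ 289.057.

S* ≈ 289 panels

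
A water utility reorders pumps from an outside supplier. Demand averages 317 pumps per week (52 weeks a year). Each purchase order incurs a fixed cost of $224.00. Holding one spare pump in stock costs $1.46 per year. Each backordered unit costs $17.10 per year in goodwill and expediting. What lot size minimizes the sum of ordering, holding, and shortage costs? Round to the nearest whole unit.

Q* ≈ 2,343 pumps

Annual demand D = 317 × 52 = 16,484.
With planned backorders, Q* = √(2DS/H) · √((H+B)/B).
√(2DS/H) = √(2 × 16,484 × 224 / 1.46) = 2249.023.
√((H+B)/B) = √((1.46+17.1)/17.1) = 1.0418.
Q* ≈ 2343.068.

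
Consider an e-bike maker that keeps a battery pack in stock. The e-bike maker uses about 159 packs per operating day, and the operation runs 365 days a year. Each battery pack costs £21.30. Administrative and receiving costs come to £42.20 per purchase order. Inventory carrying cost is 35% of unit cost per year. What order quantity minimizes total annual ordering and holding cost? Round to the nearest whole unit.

Annual demand D = 159 × 365 = 58,035.
Holding cost H = 0.35 × £21.30 = £7.4550 per unit per year.
EOQ = √(2DS / H) = √(2 × 58,035 × 42.2 / 7.455).
= √(4,898,154 / 7.455) = √657,029.3763 ≈ 810.573.

Q* ≈ 811 packs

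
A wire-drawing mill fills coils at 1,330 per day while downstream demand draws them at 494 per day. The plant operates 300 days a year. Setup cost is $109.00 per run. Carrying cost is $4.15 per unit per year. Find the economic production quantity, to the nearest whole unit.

Annual demand D = 494 × 300 = 148,200.
Production build-up factor (1 − d/p) = 1 − 494/1,330 = 0.6286.
Q* = √(2DS / (H(1 − d/p))) = √(2 × 148,200 × 109 / (4.15 × 0.6286)).
= √(32,307,600 / 2.6086) ≈ 3519.257.

Q* ≈ 3,519 coils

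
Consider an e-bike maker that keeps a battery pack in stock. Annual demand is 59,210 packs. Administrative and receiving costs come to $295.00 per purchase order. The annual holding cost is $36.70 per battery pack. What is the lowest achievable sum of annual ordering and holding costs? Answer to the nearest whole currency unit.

TC* ≈ $35,806

EOQ = √(2DS/H) = √(2 × 59,210 × 295 / 36.7) ≈ 975.64.
At Q*, ordering cost (D/Q*)S equals holding cost (Q*/2)H, each = √(DSH/2).
Minimum total = √(2DSH) = √(2 × 59,210 × 295 × 36.7) ≈ 35806.063.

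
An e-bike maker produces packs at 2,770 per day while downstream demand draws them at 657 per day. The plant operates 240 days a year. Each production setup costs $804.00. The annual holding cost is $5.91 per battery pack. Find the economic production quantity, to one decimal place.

Annual demand D = 657 × 240 = 157,680.
Production build-up factor (1 − d/p) = 1 − 657/2,770 = 0.7628.
Q* = √(2DS / (H(1 − d/p))) = √(2 × 157,680 × 804 / (5.91 × 0.7628)).
= √(253,549,440 / 4.5082) ≈ 7499.421.

Q* ≈ 7,499.4 packs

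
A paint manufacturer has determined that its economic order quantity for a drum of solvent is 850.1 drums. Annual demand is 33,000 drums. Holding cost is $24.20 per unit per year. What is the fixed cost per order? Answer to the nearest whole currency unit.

S ≈ $265

Squaring Q* = √(2DS/H) gives Q*² = 2DS/H.
From Q* = √(2DS/H): S = Q*²H / (2D) = 850.1² × 24.2 / (2 × 33,000) = 264.9790.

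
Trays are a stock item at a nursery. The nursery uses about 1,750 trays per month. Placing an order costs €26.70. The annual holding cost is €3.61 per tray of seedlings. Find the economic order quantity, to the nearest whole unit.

Q* ≈ 557 trays

Annual demand D = 1,750 × 12 = 21,000.
EOQ = √(2DS / H) = √(2 × 21,000 × 26.7 / 3.61).
= √(1,121,400 / 3.61) = √310,637.1191 ≈ 557.348.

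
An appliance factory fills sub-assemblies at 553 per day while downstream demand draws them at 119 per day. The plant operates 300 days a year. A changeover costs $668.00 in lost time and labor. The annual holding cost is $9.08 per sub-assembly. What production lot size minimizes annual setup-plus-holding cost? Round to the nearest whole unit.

Q* ≈ 2,587 sub-assemblies

Annual demand D = 119 × 300 = 35,700.
Production build-up factor (1 − d/p) = 1 − 119/553 = 0.7848.
Q* = √(2DS / (H(1 − d/p))) = √(2 × 35,700 × 668 / (9.08 × 0.7848)).
= √(47,695,200 / 7.1261) ≈ 2587.093.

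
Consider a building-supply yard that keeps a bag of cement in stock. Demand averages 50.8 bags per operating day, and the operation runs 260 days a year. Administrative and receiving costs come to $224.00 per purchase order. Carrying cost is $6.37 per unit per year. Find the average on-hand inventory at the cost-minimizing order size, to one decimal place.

Annual demand D = 50.8 × 260 = 13,208.
The optimal lot size = √(2DS/H) = √(2 × 13,208 × 224 / 6.37) ≈ 963.80.
Average inventory = Q*/2 ≈ 963.80 / 2 = 481.901.

Average inventory ≈ 481.9 bags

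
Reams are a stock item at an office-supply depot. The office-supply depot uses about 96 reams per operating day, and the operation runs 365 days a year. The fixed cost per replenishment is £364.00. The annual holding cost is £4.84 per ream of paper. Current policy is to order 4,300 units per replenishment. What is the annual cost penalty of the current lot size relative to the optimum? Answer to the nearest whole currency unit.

Extra cost ≈ £2,261 per year

Annual demand D = 96 × 365 = 35,040.
EOQ = √(2DS/H) = √(2 × 35,040 × 364 / 4.84) ≈ 2295.75.
Cost at Q* = (D/Q*)S + (Q*/2)H = √(2DSH) ≈ £11,111.44.
Cost at Q = 4,300: (35,040/4,300)×364 + (4,300/2)×4.84 = £2,966.18 + £10,406.00 = £13,372.18.
Excess = £13,372.18 − £11,111.44 = £2,260.73.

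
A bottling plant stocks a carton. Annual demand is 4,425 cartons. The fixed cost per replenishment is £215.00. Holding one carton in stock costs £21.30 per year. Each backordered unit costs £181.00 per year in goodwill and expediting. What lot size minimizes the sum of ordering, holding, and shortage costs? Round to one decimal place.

Q* ≈ 316.0 cartons

With planned backorders, Q* = √(2DS/H) · √((H+B)/B).
√(2DS/H) = √(2 × 4,425 × 215 / 21.3) = 298.883.
√((H+B)/B) = √((21.3+181)/181) = 1.0572.
Q* ≈ 315.980.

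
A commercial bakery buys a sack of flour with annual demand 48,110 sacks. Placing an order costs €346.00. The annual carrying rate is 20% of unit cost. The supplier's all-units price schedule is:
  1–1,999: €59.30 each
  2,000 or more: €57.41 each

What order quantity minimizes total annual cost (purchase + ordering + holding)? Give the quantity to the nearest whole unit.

Holding cost per unit per year at price C is H = 0.20·C.
Evaluate total cost at each tier's feasible EOQ or, if the EOQ is below the tier, at the tier's minimum quantity.
EOQ at €59.30 = 1675.4 (feasible in tier 1): TC = 48,110×€59.30 + (48,110/1675.4)×346 + (1675.4/2)×0.20×€59.30 = €2,872,793.70.
EOQ at €57.41 = 1702.8 < 2000, so use break Q=2000: TC = 48,110×€57.41 + (48,110/2000.0)×346 + (2000.0/2)×0.20×€57.41 = €2,781,800.13.
Lowest total cost is €2,781,800.13 at Q = 2000.0.

Q* ≈ 2,000 sacks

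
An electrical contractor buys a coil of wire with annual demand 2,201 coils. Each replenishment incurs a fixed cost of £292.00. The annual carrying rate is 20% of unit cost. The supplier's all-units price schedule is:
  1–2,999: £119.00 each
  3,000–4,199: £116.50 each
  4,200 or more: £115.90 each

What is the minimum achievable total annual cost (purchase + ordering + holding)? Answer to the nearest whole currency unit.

TC* ≈ £267,450

Holding cost per unit per year at price C is H = 0.20·C.
Candidates are each tier's EOQ (if it falls in that tier) and each price-break quantity.
EOQ at £119.00 = 232.4 (feasible in tier 1): TC = 2,201×£119.00 + (2,201/232.4)×292 + (232.4/2)×0.20×£119.00 = £267,450.02.
EOQ at £116.50 = 234.9 < 3000, so use break Q=3000: TC = 2,201×£116.50 + (2,201/3000.0)×292 + (3000.0/2)×0.20×£116.50 = £291,580.73.
EOQ at £115.90 = 235.5 < 4200, so use break Q=4200: TC = 2,201×£115.90 + (2,201/4200.0)×292 + (4200.0/2)×0.20×£115.90 = £303,926.92.
Lowest total cost among the candidates is at Q = 232.4.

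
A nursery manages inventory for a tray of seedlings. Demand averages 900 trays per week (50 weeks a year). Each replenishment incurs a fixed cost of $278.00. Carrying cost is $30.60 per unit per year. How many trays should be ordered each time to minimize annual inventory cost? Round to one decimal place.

Q* ≈ 904.2 trays

Annual demand D = 900 × 50 = 45,000.
EOQ = √(2DS / H) = √(2 × 45,000 × 278 / 30.6).
= √(25,020,000 / 30.6) = √817,647.0588 ≈ 904.238.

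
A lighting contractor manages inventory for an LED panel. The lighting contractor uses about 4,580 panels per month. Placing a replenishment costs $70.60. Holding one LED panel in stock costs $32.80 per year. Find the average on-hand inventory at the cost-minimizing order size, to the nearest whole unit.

Average inventory ≈ 243 panels

Annual demand D = 4,580 × 12 = 54,960.
The optimal lot size = √(2DS/H) = √(2 × 54,960 × 70.6 / 32.8) ≈ 486.41.
Average inventory = Q*/2 ≈ 486.41 / 2 = 243.206.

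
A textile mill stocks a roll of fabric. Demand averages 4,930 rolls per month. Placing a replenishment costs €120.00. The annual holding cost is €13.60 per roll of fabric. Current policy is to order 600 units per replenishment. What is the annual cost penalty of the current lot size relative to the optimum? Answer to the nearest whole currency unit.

Annual demand D = 4,930 × 12 = 59,160.
EOQ = √(2DS/H) = √(2 × 59,160 × 120 / 13.6) ≈ 1021.76.
Cost at Q* = (D/Q*)S + (Q*/2)H = √(2DSH) ≈ €13,895.98.
Cost at Q = 600: (59,160/600)×120 + (600/2)×13.6 = €11,832.00 + €4,080.00 = €15,912.00.
Excess = €15,912.00 − €13,895.98 = €2,016.02.

Extra cost ≈ €2,016 per year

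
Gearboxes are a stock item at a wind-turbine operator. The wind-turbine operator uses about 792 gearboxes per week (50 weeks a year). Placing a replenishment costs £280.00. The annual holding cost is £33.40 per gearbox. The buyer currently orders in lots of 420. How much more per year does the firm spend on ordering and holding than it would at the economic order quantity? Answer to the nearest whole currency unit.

Annual demand D = 792 × 50 = 39,600.
EOQ = √(2DS/H) = √(2 × 39,600 × 280 / 33.4) ≈ 814.83.
Cost at Q* = (D/Q*)S + (Q*/2)H = √(2DSH) ≈ £27,215.41.
Cost at Q = 420: (39,600/420)×280 + (420/2)×33.4 = £26,400.00 + £7,014.00 = £33,414.00.
Excess = £33,414.00 − £27,215.41 = £6,198.59.

Extra cost ≈ £6,199 per year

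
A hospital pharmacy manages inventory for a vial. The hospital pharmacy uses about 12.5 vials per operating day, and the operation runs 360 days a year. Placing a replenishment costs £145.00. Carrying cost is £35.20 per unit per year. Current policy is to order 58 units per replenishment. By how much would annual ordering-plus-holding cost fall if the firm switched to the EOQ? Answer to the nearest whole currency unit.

Annual demand D = 12.5 × 360 = 4,500.
EOQ = √(2DS/H) = √(2 × 4,500 × 145 / 35.2) ≈ 192.55.
Cost at Q* = (D/Q*)S + (Q*/2)H = √(2DSH) ≈ £6,777.61.
Cost at Q = 58: (4,500/58)×145 + (58/2)×35.2 = £11,250.00 + £1,020.80 = £12,270.80.
Excess = £12,270.80 − £6,777.61 = £5,493.19.

Extra cost ≈ £5,493 per year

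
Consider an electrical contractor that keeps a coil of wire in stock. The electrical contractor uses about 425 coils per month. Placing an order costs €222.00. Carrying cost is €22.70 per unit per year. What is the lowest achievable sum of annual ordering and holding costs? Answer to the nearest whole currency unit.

Annual demand D = 425 × 12 = 5,100.
EOQ = √(2DS/H) = √(2 × 5,100 × 222 / 22.7) ≈ 315.84.
At the optimum the two cost components are equal, so total cost = 2·(Q*/2)H = Q*·H.
Minimum total = √(2DSH) = √(2 × 5,100 × 222 × 22.7) ≈ 7169.510.

TC* ≈ €7,170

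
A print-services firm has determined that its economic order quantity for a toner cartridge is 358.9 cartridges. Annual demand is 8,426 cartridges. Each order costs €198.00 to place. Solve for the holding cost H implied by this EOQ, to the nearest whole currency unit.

Squaring Q* = √(2DS/H) gives Q*² = 2DS/H.
From Q* = √(2DS/H): H = 2DS / Q*² = 2 × 8,426 × 198 / 358.9² = 25.9042.

H ≈ €26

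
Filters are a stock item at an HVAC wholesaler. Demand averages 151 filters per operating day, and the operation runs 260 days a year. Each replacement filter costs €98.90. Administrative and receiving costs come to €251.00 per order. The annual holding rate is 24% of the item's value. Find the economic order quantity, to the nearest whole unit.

Annual demand D = 151 × 260 = 39,260.
Holding cost H = 0.24 × €98.90 = €23.7360 per unit per year.
EOQ = √(2DS / H) = √(2 × 39,260 × 251 / 23.736).
= √(19,708,520 / 23.736) = √830,321.8739 ≈ 911.220.

Q* ≈ 911 filters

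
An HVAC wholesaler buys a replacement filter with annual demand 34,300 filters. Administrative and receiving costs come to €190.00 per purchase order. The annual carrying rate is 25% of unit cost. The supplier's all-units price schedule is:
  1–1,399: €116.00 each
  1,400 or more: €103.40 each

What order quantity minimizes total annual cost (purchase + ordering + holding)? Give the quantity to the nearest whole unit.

Q* ≈ 1,400 filters

Holding cost per unit per year at price C is H = 0.25·C.
Evaluate total cost at each tier's feasible EOQ or, if the EOQ is below the tier, at the tier's minimum quantity.
EOQ at €116.00 = 670.4 (feasible in tier 1): TC = 34,300×€116.00 + (34,300/670.4)×190 + (670.4/2)×0.25×€116.00 = €3,998,241.86.
EOQ at €103.40 = 710.1 < 1400, so use break Q=1400: TC = 34,300×€103.40 + (34,300/1400.0)×190 + (1400.0/2)×0.25×€103.40 = €3,569,370.00.
Lowest total cost is €3,569,370.00 at Q = 1400.0.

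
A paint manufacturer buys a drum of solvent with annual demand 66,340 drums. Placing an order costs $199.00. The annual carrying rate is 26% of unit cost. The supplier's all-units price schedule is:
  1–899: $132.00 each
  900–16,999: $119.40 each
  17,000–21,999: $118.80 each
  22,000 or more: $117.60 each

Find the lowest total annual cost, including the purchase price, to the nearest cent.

TC* ≈ $7,949,625.79

Holding cost per unit per year at price C is H = 0.26·C.
For each price level, check whether its EOQ is feasible; otherwise the best quantity at that price is the breakpoint.
EOQ at $132.00 = 877.1 (feasible in tier 1): TC = 66,340×$132.00 + (66,340/877.1)×199 + (877.1/2)×0.26×$132.00 = $8,786,982.52.
EOQ at $119.40 = 922.2 (feasible in tier 2): TC = 66,340×$119.40 + (66,340/922.2)×199 + (922.2/2)×0.26×$119.40 = $7,949,625.79.
EOQ at $118.80 = 924.6 < 17000, so use break Q=17000: TC = 66,340×$118.80 + (66,340/17000.0)×199 + (17000.0/2)×0.26×$118.80 = $8,144,516.57.
EOQ at $117.60 = 929.3 < 22000, so use break Q=22000: TC = 66,340×$117.60 + (66,340/22000.0)×199 + (22000.0/2)×0.26×$117.60 = $8,138,520.08.
Lowest total cost among the candidates is at Q = 922.2.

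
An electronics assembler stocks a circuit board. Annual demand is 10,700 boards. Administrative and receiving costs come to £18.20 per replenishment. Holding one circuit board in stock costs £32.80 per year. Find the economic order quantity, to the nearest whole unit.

EOQ = √(2DS / H) = √(2 × 10,700 × 18.2 / 32.8).
= √(389,480 / 32.8) = √11,874.3902 ≈ 108.970.

Q* ≈ 109 boards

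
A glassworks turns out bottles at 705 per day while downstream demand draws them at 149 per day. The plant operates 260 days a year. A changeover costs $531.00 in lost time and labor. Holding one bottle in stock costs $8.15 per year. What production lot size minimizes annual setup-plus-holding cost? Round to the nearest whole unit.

Q* ≈ 2,530 bottles

Annual demand D = 149 × 260 = 38,740.
Production build-up factor (1 − d/p) = 1 − 149/705 = 0.7887.
Q* = √(2DS / (H(1 − d/p))) = √(2 × 38,740 × 531 / (8.15 × 0.7887)).
= √(41,141,880 / 6.4275) ≈ 2529.999.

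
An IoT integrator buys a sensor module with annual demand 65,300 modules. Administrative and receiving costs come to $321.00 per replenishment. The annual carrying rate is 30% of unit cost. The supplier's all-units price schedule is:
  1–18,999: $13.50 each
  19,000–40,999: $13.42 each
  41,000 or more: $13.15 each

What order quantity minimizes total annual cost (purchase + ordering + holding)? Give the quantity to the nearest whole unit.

Q* ≈ 3,217 modules

Holding cost per unit per year at price C is H = 0.30·C.
For each price level, check whether its EOQ is feasible; otherwise the best quantity at that price is the breakpoint.
EOQ at $13.50 = 3217.3 (feasible in tier 1): TC = 65,300×$13.50 + (65,300/3217.3)×321 + (3217.3/2)×0.30×$13.50 = $894,580.22.
EOQ at $13.42 = 3226.9 < 19000, so use break Q=19000: TC = 65,300×$13.42 + (65,300/19000.0)×321 + (19000.0/2)×0.30×$13.42 = $915,676.23.
EOQ at $13.15 = 3259.9 < 41000, so use break Q=41000: TC = 65,300×$13.15 + (65,300/41000.0)×321 + (41000.0/2)×0.30×$13.15 = $940,078.75.
Lowest total cost is $894,580.22 at Q = 3217.3.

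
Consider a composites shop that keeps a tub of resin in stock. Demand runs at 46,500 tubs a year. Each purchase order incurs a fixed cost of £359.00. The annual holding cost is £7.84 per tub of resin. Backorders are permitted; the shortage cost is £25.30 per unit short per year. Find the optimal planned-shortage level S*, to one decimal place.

S* ≈ 558.7 tubs

With planned backorders, Q* = √(2DS/H) · √((H+B)/B).
√(2DS/H) = √(2 × 46,500 × 359 / 7.84) = 2063.624.
√((H+B)/B) = √((7.84+25.3)/25.3) = 1.1445.
Q* ≈ 2361.819.
S* = Q* · H/(H+B) = 2361.819 × 7.84/33.14 ≈ 558.741.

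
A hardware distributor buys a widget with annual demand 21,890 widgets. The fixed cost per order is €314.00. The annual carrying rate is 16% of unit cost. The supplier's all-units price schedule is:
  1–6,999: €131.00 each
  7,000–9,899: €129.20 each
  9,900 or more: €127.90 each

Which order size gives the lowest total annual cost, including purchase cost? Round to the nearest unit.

Q* ≈ 810 widgets

Holding cost per unit per year at price C is H = 0.16·C.
For each price level, check whether its EOQ is feasible; otherwise the best quantity at that price is the breakpoint.
EOQ at €131.00 = 809.9 (feasible in tier 1): TC = 21,890×€131.00 + (21,890/809.9)×314 + (809.9/2)×0.16×€131.00 = €2,884,564.55.
EOQ at €129.20 = 815.5 < 7000, so use break Q=7000: TC = 21,890×€129.20 + (21,890/7000.0)×314 + (7000.0/2)×0.16×€129.20 = €2,901,521.92.
EOQ at €127.90 = 819.6 < 9900, so use break Q=9900: TC = 21,890×€127.90 + (21,890/9900.0)×314 + (9900.0/2)×0.16×€127.90 = €2,901,722.09.
Lowest total cost is €2,884,564.55 at Q = 809.9.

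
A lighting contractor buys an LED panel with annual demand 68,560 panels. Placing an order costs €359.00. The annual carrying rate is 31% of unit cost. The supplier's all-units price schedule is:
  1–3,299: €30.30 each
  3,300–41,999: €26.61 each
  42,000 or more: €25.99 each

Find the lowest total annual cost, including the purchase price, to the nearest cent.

TC* ≈ €1,845,451.11

Holding cost per unit per year at price C is H = 0.31·C.
Candidates are each tier's EOQ (if it falls in that tier) and each price-break quantity.
EOQ at €30.30 = 2289.3 (feasible in tier 1): TC = 68,560×€30.30 + (68,560/2289.3)×359 + (2289.3/2)×0.31×€30.30 = €2,098,871.04.
EOQ at €26.61 = 2442.8 < 3300, so use break Q=3300: TC = 68,560×€26.61 + (68,560/3300.0)×359 + (3300.0/2)×0.31×€26.61 = €1,845,451.11.
EOQ at €25.99 = 2471.8 < 42000, so use break Q=42000: TC = 68,560×€25.99 + (68,560/42000.0)×359 + (42000.0/2)×0.31×€25.99 = €1,951,655.32.
Lowest total cost among the candidates is at Q = 3300.0.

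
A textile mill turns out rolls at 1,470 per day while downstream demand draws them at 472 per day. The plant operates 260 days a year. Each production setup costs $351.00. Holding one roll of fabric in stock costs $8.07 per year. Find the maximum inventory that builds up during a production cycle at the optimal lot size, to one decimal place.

I_max ≈ 2,692.1 rolls

Annual demand D = 472 × 260 = 122,720.
Production build-up factor (1 − d/p) = 1 − 472/1,470 = 0.6789.
Q* = √(2DS / (H(1 − d/p))) = √(2 × 122,720 × 351 / (8.07 × 0.6789)).
= √(86,149,440 / 5.4788) ≈ 3965.362.
Maximum inventory = Q*(1 − d/p) = 3965.362 × 0.6789 ≈ 2692.130.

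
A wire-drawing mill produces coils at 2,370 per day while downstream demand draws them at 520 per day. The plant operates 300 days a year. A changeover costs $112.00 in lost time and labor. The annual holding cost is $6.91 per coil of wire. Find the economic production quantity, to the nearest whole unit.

Q* ≈ 2,545 coils

Annual demand D = 520 × 300 = 156,000.
Production build-up factor (1 − d/p) = 1 − 520/2,370 = 0.7806.
Q* = √(2DS / (H(1 − d/p))) = √(2 × 156,000 × 112 / (6.91 × 0.7806)).
= √(34,944,000 / 5.3939) ≈ 2545.280.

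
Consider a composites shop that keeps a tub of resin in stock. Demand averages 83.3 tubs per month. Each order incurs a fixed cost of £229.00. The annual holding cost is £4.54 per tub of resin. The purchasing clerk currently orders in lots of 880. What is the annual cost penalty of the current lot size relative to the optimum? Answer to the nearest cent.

Extra cost ≈ £816.03 per year

Annual demand D = 83.3 × 12 = 999.6.
EOQ = √(2DS/H) = √(2 × 999.6 × 229 / 4.54) ≈ 317.55.
Cost at Q* = (D/Q*)S + (Q*/2)H = √(2DSH) ≈ £1,441.70.
Cost at Q = 880: (999.6/880)×229 + (880/2)×4.54 = £260.12 + £1,997.60 = £2,257.72.
Excess = £2,257.72 − £1,441.70 = £816.03.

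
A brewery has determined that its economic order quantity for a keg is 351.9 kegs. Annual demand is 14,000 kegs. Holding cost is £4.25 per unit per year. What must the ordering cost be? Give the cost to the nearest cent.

Squaring Q* = √(2DS/H) gives Q*² = 2DS/H.
From Q* = √(2DS/H): S = Q*²H / (2D) = 351.9² × 4.25 / (2 × 14,000) = 18.7962.

S ≈ £18.80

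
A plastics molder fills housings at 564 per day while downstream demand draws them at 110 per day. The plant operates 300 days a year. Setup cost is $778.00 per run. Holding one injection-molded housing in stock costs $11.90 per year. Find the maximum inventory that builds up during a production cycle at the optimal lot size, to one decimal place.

Annual demand D = 110 × 300 = 33,000.
Production build-up factor (1 − d/p) = 1 − 110/564 = 0.8050.
Q* = √(2DS / (H(1 − d/p))) = √(2 × 33,000 × 778 / (11.9 × 0.8050)).
= √(51,348,000 / 9.5791) ≈ 2315.261.
Maximum inventory = Q*(1 − d/p) = 2315.261 × 0.8050 ≈ 1863.703.

I_max ≈ 1,863.7 housings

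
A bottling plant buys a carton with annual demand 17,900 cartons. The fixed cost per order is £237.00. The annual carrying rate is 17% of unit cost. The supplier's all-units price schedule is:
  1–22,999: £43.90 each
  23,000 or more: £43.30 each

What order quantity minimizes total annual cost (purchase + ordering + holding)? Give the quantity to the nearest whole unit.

Holding cost per unit per year at price C is H = 0.17·C.
For each price level, check whether its EOQ is feasible; otherwise the best quantity at that price is the breakpoint.
EOQ at £43.90 = 1066.2 (feasible in tier 1): TC = 17,900×£43.90 + (17,900/1066.2)×237 + (1066.2/2)×0.17×£43.90 = £793,767.42.
EOQ at £43.30 = 1073.6 < 23000, so use break Q=23000: TC = 17,900×£43.30 + (17,900/23000.0)×237 + (23000.0/2)×0.17×£43.30 = £859,905.95.
Lowest total cost is £793,767.42 at Q = 1066.2.

Q* ≈ 1,066 cartons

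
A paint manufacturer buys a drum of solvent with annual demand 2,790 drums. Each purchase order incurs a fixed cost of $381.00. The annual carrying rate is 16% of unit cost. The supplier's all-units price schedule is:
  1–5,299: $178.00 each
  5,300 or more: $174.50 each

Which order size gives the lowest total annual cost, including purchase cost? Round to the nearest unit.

Holding cost per unit per year at price C is H = 0.16·C.
Evaluate total cost at each tier's feasible EOQ or, if the EOQ is below the tier, at the tier's minimum quantity.
EOQ at $178.00 = 273.2 (feasible in tier 1): TC = 2,790×$178.00 + (2,790/273.2)×381 + (273.2/2)×0.16×$178.00 = $504,401.25.
EOQ at $174.50 = 275.9 < 5300, so use break Q=5300: TC = 2,790×$174.50 + (2,790/5300.0)×381 + (5300.0/2)×0.16×$174.50 = $561,043.56.
Lowest total cost is $504,401.25 at Q = 273.2.

Q* ≈ 273 drums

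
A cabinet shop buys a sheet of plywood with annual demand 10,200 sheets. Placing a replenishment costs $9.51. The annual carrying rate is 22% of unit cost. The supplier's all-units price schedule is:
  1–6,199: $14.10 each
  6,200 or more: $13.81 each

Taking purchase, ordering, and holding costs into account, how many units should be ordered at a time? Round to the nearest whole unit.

Q* ≈ 250 sheets

Holding cost per unit per year at price C is H = 0.22·C.
For each price level, check whether its EOQ is feasible; otherwise the best quantity at that price is the breakpoint.
EOQ at $14.10 = 250.1 (feasible in tier 1): TC = 10,200×$14.10 + (10,200/250.1)×9.51 + (250.1/2)×0.22×$14.10 = $144,595.76.
EOQ at $13.81 = 252.7 < 6200, so use break Q=6200: TC = 10,200×$13.81 + (10,200/6200.0)×9.51 + (6200.0/2)×0.22×$13.81 = $150,296.07.
Lowest total cost is $144,595.76 at Q = 250.1.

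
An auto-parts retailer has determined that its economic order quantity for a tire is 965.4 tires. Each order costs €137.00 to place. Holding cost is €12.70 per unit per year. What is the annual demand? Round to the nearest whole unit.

D ≈ 43,198 tires per year

Squaring Q* = √(2DS/H) gives Q*² = 2DS/H.
From Q* = √(2DS/H): D = Q*²H / (2S) = 965.4² × 12.7 / (2 × 137) = 43198.409.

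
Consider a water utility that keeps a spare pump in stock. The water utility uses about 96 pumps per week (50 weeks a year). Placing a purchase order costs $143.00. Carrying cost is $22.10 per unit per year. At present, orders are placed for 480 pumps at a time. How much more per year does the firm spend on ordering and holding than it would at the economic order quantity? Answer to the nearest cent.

Annual demand D = 96 × 50 = 4,800.
EOQ = √(2DS/H) = √(2 × 4,800 × 143 / 22.1) ≈ 249.23.
Cost at Q* = (D/Q*)S + (Q*/2)H = √(2DSH) ≈ $5,508.07.
Cost at Q = 480: (4,800/480)×143 + (480/2)×22.1 = $1,430.00 + $5,304.00 = $6,734.00.
Excess = $6,734.00 − $5,508.07 = $1,225.93.

Extra cost ≈ $1,225.93 per year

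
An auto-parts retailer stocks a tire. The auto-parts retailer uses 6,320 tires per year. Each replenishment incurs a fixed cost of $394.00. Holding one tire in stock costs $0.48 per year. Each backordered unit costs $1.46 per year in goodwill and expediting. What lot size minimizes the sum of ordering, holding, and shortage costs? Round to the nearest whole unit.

With planned backorders, Q* = √(2DS/H) · √((H+B)/B).
√(2DS/H) = √(2 × 6,320 × 394 / 0.48) = 3221.076.
√((H+B)/B) = √((0.48+1.46)/1.46) = 1.1527.
Q* ≈ 3713.004.

Q* ≈ 3,713 tires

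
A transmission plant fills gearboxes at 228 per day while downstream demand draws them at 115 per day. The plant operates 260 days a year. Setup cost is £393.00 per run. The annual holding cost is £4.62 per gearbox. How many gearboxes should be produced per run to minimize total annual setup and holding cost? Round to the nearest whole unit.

Q* ≈ 3,204 gearboxes

Annual demand D = 115 × 260 = 29,900.
Production build-up factor (1 − d/p) = 1 − 115/228 = 0.4956.
Q* = √(2DS / (H(1 − d/p))) = √(2 × 29,900 × 393 / (4.62 × 0.4956)).
= √(23,501,400 / 2.2897) ≈ 3203.717.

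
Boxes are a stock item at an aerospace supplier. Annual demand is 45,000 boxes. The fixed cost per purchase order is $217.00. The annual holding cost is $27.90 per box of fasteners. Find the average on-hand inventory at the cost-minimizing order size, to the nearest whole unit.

Q* = √(2DS/H) = √(2 × 45,000 × 217 / 27.9) ≈ 836.66.
Average inventory = Q*/2 ≈ 836.66 / 2 = 418.330.

Average inventory ≈ 418 boxes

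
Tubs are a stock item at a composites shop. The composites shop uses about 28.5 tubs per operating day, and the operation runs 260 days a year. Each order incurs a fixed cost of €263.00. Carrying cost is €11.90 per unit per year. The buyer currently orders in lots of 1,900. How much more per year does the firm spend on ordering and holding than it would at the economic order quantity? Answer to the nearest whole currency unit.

Annual demand D = 28.5 × 260 = 7,410.
EOQ = √(2DS/H) = √(2 × 7,410 × 263 / 11.9) ≈ 572.31.
Cost at Q* = (D/Q*)S + (Q*/2)H = √(2DSH) ≈ €6,810.44.
Cost at Q = 1,900: (7,410/1,900)×263 + (1,900/2)×11.9 = €1,025.70 + €11,305.00 = €12,330.70.
Excess = €12,330.70 − €6,810.44 = €5,520.26.

Extra cost ≈ €5,520 per year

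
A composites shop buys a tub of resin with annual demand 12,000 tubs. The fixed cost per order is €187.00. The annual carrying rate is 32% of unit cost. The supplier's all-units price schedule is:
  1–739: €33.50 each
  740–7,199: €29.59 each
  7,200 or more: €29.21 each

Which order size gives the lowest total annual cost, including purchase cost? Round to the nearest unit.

Q* ≈ 740 tubs

Holding cost per unit per year at price C is H = 0.32·C.
Evaluate total cost at each tier's feasible EOQ or, if the EOQ is below the tier, at the tier's minimum quantity.
EOQ at €33.50 = 647.0 (feasible in tier 1): TC = 12,000×€33.50 + (12,000/647.0)×187 + (647.0/2)×0.32×€33.50 = €408,936.24.
EOQ at €29.59 = 688.5 < 740, so use break Q=740: TC = 12,000×€29.59 + (12,000/740.0)×187 + (740.0/2)×0.32×€29.59 = €361,615.89.
EOQ at €29.21 = 692.9 < 7200, so use break Q=7200: TC = 12,000×€29.21 + (12,000/7200.0)×187 + (7200.0/2)×0.32×€29.21 = €384,481.59.
Lowest total cost is €361,615.89 at Q = 740.0.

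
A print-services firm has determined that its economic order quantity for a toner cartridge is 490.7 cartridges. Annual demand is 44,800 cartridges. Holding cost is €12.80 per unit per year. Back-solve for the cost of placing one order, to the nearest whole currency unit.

S ≈ €34

The basic EOQ model gives Q* = √(2DS/H); rearrange for the unknown.
From Q* = √(2DS/H): S = Q*²H / (2D) = 490.7² × 12.8 / (2 × 44,800) = 34.3981.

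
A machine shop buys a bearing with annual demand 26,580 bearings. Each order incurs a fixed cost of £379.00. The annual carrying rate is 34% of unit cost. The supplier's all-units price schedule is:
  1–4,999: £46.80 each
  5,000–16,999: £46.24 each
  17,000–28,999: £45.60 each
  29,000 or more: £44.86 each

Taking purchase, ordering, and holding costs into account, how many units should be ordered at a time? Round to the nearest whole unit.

Q* ≈ 1,125 bearings

Holding cost per unit per year at price C is H = 0.34·C.
For each price level, check whether its EOQ is feasible; otherwise the best quantity at that price is the breakpoint.
EOQ at £46.80 = 1125.3 (feasible in tier 1): TC = 26,580×£46.80 + (26,580/1125.3)×379 + (1125.3/2)×0.34×£46.80 = £1,261,849.01.
EOQ at £46.24 = 1132.0 < 5000, so use break Q=5000: TC = 26,580×£46.24 + (26,580/5000.0)×379 + (5000.0/2)×0.34×£46.24 = £1,270,377.96.
EOQ at £45.60 = 1140.0 < 17000, so use break Q=17000: TC = 26,580×£45.60 + (26,580/17000.0)×379 + (17000.0/2)×0.34×£45.60 = £1,344,424.58.
EOQ at £44.86 = 1149.3 < 29000, so use break Q=29000: TC = 26,580×£44.86 + (26,580/29000.0)×379 + (29000.0/2)×0.34×£44.86 = £1,413,885.97.
Lowest total cost is £1,261,849.01 at Q = 1125.3.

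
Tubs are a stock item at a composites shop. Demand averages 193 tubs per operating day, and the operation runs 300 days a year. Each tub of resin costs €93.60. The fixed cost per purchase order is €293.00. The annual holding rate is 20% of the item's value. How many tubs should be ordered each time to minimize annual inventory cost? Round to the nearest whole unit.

Annual demand D = 193 × 300 = 57,900.
Holding cost H = 0.20 × €93.60 = €18.7200 per unit per year.
EOQ = √(2DS / H) = √(2 × 57,900 × 293 / 18.72).
= √(33,929,400 / 18.72) = √1,812,467.9487 ≈ 1346.279.

Q* ≈ 1,346 tubs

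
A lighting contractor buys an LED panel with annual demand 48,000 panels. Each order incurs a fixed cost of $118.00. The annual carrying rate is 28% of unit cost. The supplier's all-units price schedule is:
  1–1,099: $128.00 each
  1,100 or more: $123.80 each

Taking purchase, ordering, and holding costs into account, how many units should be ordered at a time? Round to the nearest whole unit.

Holding cost per unit per year at price C is H = 0.28·C.
For each price level, check whether its EOQ is feasible; otherwise the best quantity at that price is the breakpoint.
EOQ at $128.00 = 562.2 (feasible in tier 1): TC = 48,000×$128.00 + (48,000/562.2)×118 + (562.2/2)×0.28×$128.00 = $6,164,149.33.
EOQ at $123.80 = 571.7 < 1100, so use break Q=1100: TC = 48,000×$123.80 + (48,000/1100.0)×118 + (1100.0/2)×0.28×$123.80 = $5,966,614.29.
Lowest total cost is $5,966,614.29 at Q = 1100.0.

Q* ≈ 1,100 panels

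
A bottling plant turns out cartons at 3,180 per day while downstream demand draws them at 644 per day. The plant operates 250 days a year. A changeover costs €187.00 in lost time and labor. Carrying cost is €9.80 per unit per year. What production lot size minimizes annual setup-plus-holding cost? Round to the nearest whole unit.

Annual demand D = 644 × 250 = 161,000.
Production build-up factor (1 − d/p) = 1 − 644/3,180 = 0.7975.
Q* = √(2DS / (H(1 − d/p))) = √(2 × 161,000 × 187 / (9.8 × 0.7975)).
= √(60,214,000 / 7.8153) ≈ 2775.713.

Q* ≈ 2,776 cartons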